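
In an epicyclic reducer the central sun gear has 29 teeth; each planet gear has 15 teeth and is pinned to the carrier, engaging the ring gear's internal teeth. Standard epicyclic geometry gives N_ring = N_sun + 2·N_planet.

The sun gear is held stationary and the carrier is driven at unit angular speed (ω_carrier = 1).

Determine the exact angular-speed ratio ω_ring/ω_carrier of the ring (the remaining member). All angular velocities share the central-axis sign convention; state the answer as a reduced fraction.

88/59

N_ring = 29 + 2·15 = 59
29(ω_s−ω_c) = −59(ω_r−ω_c),  ω_s=0, ω_c=1
ω_r = 1 − (29/59)(0−1) = 88/59
ω_r/ω_c = 88/59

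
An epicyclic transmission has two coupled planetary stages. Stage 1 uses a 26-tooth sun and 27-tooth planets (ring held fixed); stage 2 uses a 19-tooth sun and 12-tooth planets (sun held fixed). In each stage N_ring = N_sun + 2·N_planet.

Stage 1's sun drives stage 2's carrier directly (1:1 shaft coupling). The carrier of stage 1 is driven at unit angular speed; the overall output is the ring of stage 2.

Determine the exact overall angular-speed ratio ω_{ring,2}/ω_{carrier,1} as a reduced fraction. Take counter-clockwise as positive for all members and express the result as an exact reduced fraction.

Stage 1: N_ring = 26 + 2·27 = 80
Stage 1: 26(ω_s−ω_c) = −80(ω_r−ω_c),  ω_r=0, ω_c=1
Stage 1: ω_s = 1 − (80/26)(0−1) = 53/13
  ⇒ ω_s¹/ω_c¹ = 53/13
Stage 2: N_ring = 19 + 2·12 = 43
Stage 2: 19(ω_s−ω_c) = −43(ω_r−ω_c),  ω_s=0, ω_c=1
Stage 2: ω_r = 1 − (19/43)(0−1) = 62/43
  ⇒ ω_r²/ω_c² = 62/43
Coupling ω_c² = ω_s¹ ⇒ overall = 53/13 × 62/43 = 3286/559

3286/559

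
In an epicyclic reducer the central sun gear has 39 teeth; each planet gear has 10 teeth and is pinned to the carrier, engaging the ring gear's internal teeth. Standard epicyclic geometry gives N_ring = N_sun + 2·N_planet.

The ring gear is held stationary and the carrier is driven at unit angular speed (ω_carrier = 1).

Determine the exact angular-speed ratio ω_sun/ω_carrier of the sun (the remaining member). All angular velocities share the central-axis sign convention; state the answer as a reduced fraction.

N_ring = 39 + 2·10 = 59
39(ω_s−ω_c) = −59(ω_r−ω_c),  ω_r=0, ω_c=1
ω_s = 1 − (59/39)(0−1) = 98/39
ω_s/ω_c = 98/39

98/39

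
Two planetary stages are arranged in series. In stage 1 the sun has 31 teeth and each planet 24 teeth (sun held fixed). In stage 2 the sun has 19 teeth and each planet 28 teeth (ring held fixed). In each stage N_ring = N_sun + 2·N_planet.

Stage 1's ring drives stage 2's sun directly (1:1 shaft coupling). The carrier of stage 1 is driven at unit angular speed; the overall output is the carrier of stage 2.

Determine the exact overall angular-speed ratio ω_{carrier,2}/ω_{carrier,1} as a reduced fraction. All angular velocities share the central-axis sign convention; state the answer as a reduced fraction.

1045/3713

Stage 1: N_ring = 31 + 2·24 = 79
Stage 1: 31(ω_s−ω_c) = −79(ω_r−ω_c),  ω_s=0, ω_c=1
Stage 1: ω_r = 1 − (31/79)(0−1) = 110/79
  ⇒ ω_r¹/ω_c¹ = 110/79
Stage 2: N_ring = 19 + 2·28 = 75
Stage 2: 19(ω_s−ω_c) = −75(ω_r−ω_c),  ω_r=0, ω_s=1
Stage 2: 19(1−ω_c) = −75(0−ω_c)  ⇒  94ω_c = 19  ⇒  ω_c = 19/94
  ⇒ ω_c²/ω_s² = 19/94
Coupling ω_s² = ω_r¹ ⇒ overall = 110/79 × 19/94 = 1045/3713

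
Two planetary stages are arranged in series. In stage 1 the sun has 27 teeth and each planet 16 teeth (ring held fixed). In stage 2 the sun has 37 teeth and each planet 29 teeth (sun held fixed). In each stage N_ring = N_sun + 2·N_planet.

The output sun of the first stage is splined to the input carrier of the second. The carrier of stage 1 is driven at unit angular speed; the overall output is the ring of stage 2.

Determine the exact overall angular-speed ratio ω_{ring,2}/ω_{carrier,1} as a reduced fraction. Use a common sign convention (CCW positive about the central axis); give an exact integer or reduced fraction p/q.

3784/855

Stage 1: N_ring = 27 + 2·16 = 59
Stage 1: 27(ω_s−ω_c) = −59(ω_r−ω_c),  ω_r=0, ω_c=1
Stage 1: ω_s = 1 − (59/27)(0−1) = 86/27
  ⇒ ω_s¹/ω_c¹ = 86/27
Stage 2: N_ring = 37 + 2·29 = 95
Stage 2: 37(ω_s−ω_c) = −95(ω_r−ω_c),  ω_s=0, ω_c=1
Stage 2: ω_r = 1 − (37/95)(0−1) = 132/95
  ⇒ ω_r²/ω_c² = 132/95
Coupling ω_c² = ω_s¹ ⇒ overall = 86/27 × 132/95 = 3784/855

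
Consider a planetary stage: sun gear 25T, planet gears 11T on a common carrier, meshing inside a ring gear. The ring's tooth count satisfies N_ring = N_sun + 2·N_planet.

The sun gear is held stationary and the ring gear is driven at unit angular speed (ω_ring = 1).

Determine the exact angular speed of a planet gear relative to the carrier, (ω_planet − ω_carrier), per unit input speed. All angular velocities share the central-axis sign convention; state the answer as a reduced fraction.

1175/792

N_ring = 25 + 2·11 = 47
25(ω_s−ω_c) = −47(ω_r−ω_c),  ω_s=0, ω_r=1
25(0−ω_c) = −47(1−ω_c)  ⇒  72ω_c = 47  ⇒  ω_c = 47/72
sun–planet: 25·(0−47/72) = −11·(ω_p−ω_c)  ⇒  ω_p−ω_c = −(25/11)·(-47/72) = 1175/792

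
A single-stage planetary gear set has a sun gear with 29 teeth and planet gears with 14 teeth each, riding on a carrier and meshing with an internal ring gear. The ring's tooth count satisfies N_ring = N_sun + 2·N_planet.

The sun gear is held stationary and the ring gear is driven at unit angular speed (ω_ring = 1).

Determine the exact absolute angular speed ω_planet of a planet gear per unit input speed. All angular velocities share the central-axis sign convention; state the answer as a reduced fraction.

N_ring = 29 + 2·14 = 57
29(ω_s−ω_c) = −57(ω_r−ω_c),  ω_s=0, ω_r=1
29(0−ω_c) = −57(1−ω_c)  ⇒  86ω_c = 57  ⇒  ω_c = 57/86
sun–planet: 29·(0−57/86) = −14·(ω_p−ω_c)  ⇒  ω_p−ω_c = −(29/14)·(-57/86) = 1653/1204
ω_p = 57/86 + 1653/1204 = 57/28

57/28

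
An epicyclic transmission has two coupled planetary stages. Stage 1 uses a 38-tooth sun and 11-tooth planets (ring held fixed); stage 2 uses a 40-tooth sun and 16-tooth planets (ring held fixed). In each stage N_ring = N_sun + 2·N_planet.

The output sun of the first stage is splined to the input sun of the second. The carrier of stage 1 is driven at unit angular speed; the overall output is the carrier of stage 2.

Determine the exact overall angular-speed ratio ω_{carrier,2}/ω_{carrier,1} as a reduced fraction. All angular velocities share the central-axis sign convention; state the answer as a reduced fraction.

35/38

Stage 1: N_ring = 38 + 2·11 = 60
Stage 1: 38(ω_s−ω_c) = −60(ω_r−ω_c),  ω_r=0, ω_c=1
Stage 1: ω_s = 1 − (60/38)(0−1) = 49/19
  ⇒ ω_s¹/ω_c¹ = 49/19
Stage 2: N_ring = 40 + 2·16 = 72
Stage 2: 40(ω_s−ω_c) = −72(ω_r−ω_c),  ω_r=0, ω_s=1
Stage 2: 40(1−ω_c) = −72(0−ω_c)  ⇒  112ω_c = 40  ⇒  ω_c = 5/14
  ⇒ ω_c²/ω_s² = 5/14
Coupling ω_s² = ω_s¹ ⇒ overall = 49/19 × 5/14 = 35/38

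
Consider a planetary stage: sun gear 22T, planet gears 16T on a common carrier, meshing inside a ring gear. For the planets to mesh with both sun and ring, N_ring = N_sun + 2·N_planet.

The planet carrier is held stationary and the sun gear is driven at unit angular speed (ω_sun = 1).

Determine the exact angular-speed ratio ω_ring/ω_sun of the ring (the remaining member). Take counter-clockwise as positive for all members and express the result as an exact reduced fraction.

-11/27

N_ring = 22 + 2·16 = 54
22(ω_s−ω_c) = −54(ω_r−ω_c),  ω_c=0, ω_s=1
ω_r = 0 − (22/54)(1−0) = -11/27
ω_r/ω_s = -11/27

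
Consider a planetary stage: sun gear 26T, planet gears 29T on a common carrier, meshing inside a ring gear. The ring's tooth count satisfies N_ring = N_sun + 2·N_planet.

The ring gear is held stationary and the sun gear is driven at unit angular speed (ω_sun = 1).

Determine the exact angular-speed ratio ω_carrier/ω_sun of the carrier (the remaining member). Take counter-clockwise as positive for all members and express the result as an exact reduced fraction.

13/55

N_ring = 26 + 2·29 = 84
26(ω_s−ω_c) = −84(ω_r−ω_c),  ω_r=0, ω_s=1
26(1−ω_c) = −84(0−ω_c)  ⇒  110ω_c = 26  ⇒  ω_c = 13/55
ω_c/ω_s = 13/55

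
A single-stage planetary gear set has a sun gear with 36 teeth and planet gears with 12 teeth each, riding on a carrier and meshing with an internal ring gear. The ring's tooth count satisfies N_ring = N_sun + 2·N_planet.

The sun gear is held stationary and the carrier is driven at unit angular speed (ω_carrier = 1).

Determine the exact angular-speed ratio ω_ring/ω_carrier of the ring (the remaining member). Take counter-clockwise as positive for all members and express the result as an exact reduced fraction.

N_ring = 36 + 2·12 = 60
36(ω_s−ω_c) = −60(ω_r−ω_c),  ω_s=0, ω_c=1
ω_r = 1 − (36/60)(0−1) = 8/5
ω_r/ω_c = 8/5

8/5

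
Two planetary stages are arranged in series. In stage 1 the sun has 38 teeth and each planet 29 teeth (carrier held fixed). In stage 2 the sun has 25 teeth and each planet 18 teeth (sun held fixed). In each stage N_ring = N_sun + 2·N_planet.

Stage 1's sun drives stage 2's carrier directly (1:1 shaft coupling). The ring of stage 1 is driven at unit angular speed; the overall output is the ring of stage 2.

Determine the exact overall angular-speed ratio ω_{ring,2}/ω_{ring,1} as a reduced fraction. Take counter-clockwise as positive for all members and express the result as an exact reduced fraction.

Stage 1: N_ring = 38 + 2·29 = 96
Stage 1: 38(ω_s−ω_c) = −96(ω_r−ω_c),  ω_c=0, ω_r=1
Stage 1: ω_s = 0 − (96/38)(1−0) = -48/19
  ⇒ ω_s¹/ω_r¹ = -48/19
Stage 2: N_ring = 25 + 2·18 = 61
Stage 2: 25(ω_s−ω_c) = −61(ω_r−ω_c),  ω_s=0, ω_c=1
Stage 2: ω_r = 1 − (25/61)(0−1) = 86/61
  ⇒ ω_r²/ω_c² = 86/61
Coupling ω_c² = ω_s¹ ⇒ overall = -48/19 × 86/61 = -4128/1159

-4128/1159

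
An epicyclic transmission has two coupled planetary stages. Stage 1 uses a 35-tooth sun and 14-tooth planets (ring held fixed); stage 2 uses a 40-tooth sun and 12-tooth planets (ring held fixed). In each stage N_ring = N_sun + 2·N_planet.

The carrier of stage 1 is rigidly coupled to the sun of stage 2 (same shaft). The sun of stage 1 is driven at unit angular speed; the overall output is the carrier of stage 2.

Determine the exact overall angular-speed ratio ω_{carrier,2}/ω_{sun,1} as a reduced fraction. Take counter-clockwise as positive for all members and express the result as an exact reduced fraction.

25/182

Stage 1: N_ring = 35 + 2·14 = 63
Stage 1: 35(ω_s−ω_c) = −63(ω_r−ω_c),  ω_r=0, ω_s=1
Stage 1: 35(1−ω_c) = −63(0−ω_c)  ⇒  98ω_c = 35  ⇒  ω_c = 5/14
  ⇒ ω_c¹/ω_s¹ = 5/14
Stage 2: N_ring = 40 + 2·12 = 64
Stage 2: 40(ω_s−ω_c) = −64(ω_r−ω_c),  ω_r=0, ω_s=1
Stage 2: 40(1−ω_c) = −64(0−ω_c)  ⇒  104ω_c = 40  ⇒  ω_c = 5/13
  ⇒ ω_c²/ω_s² = 5/13
Coupling ω_s² = ω_c¹ ⇒ overall = 5/14 × 5/13 = 25/182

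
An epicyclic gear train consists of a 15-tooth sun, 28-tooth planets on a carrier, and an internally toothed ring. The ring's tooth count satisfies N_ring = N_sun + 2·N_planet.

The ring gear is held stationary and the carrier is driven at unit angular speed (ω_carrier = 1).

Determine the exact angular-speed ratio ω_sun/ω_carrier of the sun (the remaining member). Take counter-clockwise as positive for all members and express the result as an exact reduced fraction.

N_ring = 15 + 2·28 = 71
15(ω_s−ω_c) = −71(ω_r−ω_c),  ω_r=0, ω_c=1
ω_s = 1 − (71/15)(0−1) = 86/15
ω_s/ω_c = 86/15

86/15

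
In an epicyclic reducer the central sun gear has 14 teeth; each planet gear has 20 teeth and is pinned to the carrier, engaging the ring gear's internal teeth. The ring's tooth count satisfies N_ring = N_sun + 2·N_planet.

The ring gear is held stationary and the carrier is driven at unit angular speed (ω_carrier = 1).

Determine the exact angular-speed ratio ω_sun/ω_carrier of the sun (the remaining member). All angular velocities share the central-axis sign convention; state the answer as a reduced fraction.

34/7

N_ring = 14 + 2·20 = 54
14(ω_s−ω_c) = −54(ω_r−ω_c),  ω_r=0, ω_c=1
ω_s = 1 − (54/14)(0−1) = 34/7
ω_s/ω_c = 34/7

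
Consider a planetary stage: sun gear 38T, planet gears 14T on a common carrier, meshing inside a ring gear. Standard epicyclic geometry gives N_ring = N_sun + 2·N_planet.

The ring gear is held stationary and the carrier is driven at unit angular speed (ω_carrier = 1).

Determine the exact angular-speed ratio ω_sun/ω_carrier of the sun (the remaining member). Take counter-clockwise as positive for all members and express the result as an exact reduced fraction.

N_ring = 38 + 2·14 = 66
38(ω_s−ω_c) = −66(ω_r−ω_c),  ω_r=0, ω_c=1
ω_s = 1 − (66/38)(0−1) = 52/19
ω_s/ω_c = 52/19

52/19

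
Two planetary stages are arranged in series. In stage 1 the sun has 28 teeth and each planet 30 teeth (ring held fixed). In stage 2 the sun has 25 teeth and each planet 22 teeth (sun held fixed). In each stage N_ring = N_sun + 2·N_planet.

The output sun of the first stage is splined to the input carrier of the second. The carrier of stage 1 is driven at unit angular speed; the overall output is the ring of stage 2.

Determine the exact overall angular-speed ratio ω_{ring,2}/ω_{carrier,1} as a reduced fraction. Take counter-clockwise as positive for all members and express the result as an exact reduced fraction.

2726/483

Stage 1: N_ring = 28 + 2·30 = 88
Stage 1: 28(ω_s−ω_c) = −88(ω_r−ω_c),  ω_r=0, ω_c=1
Stage 1: ω_s = 1 − (88/28)(0−1) = 29/7
  ⇒ ω_s¹/ω_c¹ = 29/7
Stage 2: N_ring = 25 + 2·22 = 69
Stage 2: 25(ω_s−ω_c) = −69(ω_r−ω_c),  ω_s=0, ω_c=1
Stage 2: ω_r = 1 − (25/69)(0−1) = 94/69
  ⇒ ω_r²/ω_c² = 94/69
Coupling ω_c² = ω_s¹ ⇒ overall = 29/7 × 94/69 = 2726/483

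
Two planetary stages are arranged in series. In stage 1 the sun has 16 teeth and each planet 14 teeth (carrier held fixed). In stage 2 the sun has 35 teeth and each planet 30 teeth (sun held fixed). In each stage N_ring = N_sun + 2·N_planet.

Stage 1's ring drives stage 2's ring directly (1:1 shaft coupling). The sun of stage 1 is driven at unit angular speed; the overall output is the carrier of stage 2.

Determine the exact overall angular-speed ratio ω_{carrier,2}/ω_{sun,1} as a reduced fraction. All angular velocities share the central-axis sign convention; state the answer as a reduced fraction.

-38/143

Stage 1: N_ring = 16 + 2·14 = 44
Stage 1: 16(ω_s−ω_c) = −44(ω_r−ω_c),  ω_c=0, ω_s=1
Stage 1: ω_r = 0 − (16/44)(1−0) = -4/11
  ⇒ ω_r¹/ω_s¹ = -4/11
Stage 2: N_ring = 35 + 2·30 = 95
Stage 2: 35(ω_s−ω_c) = −95(ω_r−ω_c),  ω_s=0, ω_r=1
Stage 2: 35(0−ω_c) = −95(1−ω_c)  ⇒  130ω_c = 95  ⇒  ω_c = 19/26
  ⇒ ω_c²/ω_r² = 19/26
Coupling ω_r² = ω_r¹ ⇒ overall = -4/11 × 19/26 = -38/143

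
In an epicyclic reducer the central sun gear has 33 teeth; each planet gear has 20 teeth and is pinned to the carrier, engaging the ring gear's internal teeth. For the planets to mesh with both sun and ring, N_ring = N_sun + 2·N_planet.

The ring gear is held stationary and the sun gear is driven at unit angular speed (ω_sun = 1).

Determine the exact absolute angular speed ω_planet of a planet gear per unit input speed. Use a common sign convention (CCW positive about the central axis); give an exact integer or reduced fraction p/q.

N_ring = 33 + 2·20 = 73
33(ω_s−ω_c) = −73(ω_r−ω_c),  ω_r=0, ω_s=1
33(1−ω_c) = −73(0−ω_c)  ⇒  106ω_c = 33  ⇒  ω_c = 33/106
sun–planet: 33·(1−33/106) = −20·(ω_p−ω_c)  ⇒  ω_p−ω_c = −(33/20)·(73/106) = -2409/2120
ω_p = 33/106 − 2409/2120 = -33/40

-33/40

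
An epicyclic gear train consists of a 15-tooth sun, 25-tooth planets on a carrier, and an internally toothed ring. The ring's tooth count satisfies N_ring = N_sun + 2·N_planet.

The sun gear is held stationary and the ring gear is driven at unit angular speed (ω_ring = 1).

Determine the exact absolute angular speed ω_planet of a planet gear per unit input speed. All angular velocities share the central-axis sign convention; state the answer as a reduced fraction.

13/10

N_ring = 15 + 2·25 = 65
15(ω_s−ω_c) = −65(ω_r−ω_c),  ω_s=0, ω_r=1
15(0−ω_c) = −65(1−ω_c)  ⇒  80ω_c = 65  ⇒  ω_c = 13/16
sun–planet: 15·(0−13/16) = −25·(ω_p−ω_c)  ⇒  ω_p−ω_c = −(15/25)·(-13/16) = 39/80
ω_p = 13/16 + 39/80 = 13/10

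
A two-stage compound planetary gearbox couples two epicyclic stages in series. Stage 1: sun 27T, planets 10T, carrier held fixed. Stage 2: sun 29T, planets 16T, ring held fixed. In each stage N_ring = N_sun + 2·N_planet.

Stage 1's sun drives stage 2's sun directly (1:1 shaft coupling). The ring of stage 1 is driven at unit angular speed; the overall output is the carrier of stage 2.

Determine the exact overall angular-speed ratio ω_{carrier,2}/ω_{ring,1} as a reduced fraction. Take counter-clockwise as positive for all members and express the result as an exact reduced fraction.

-1363/2430

Stage 1: N_ring = 27 + 2·10 = 47
Stage 1: 27(ω_s−ω_c) = −47(ω_r−ω_c),  ω_c=0, ω_r=1
Stage 1: ω_s = 0 − (47/27)(1−0) = -47/27
  ⇒ ω_s¹/ω_r¹ = -47/27
Stage 2: N_ring = 29 + 2·16 = 61
Stage 2: 29(ω_s−ω_c) = −61(ω_r−ω_c),  ω_r=0, ω_s=1
Stage 2: 29(1−ω_c) = −61(0−ω_c)  ⇒  90ω_c = 29  ⇒  ω_c = 29/90
  ⇒ ω_c²/ω_s² = 29/90
Coupling ω_s² = ω_s¹ ⇒ overall = -47/27 × 29/90 = -1363/2430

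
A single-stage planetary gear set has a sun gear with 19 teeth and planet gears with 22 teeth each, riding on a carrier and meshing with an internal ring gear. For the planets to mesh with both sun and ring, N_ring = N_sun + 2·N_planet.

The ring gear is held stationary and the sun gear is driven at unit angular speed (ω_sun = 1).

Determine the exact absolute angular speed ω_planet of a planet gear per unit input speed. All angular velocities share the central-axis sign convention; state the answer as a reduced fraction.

-19/44

N_ring = 19 + 2·22 = 63
19(ω_s−ω_c) = −63(ω_r−ω_c),  ω_r=0, ω_s=1
19(1−ω_c) = −63(0−ω_c)  ⇒  82ω_c = 19  ⇒  ω_c = 19/82
sun–planet: 19·(1−19/82) = −22·(ω_p−ω_c)  ⇒  ω_p−ω_c = −(19/22)·(63/82) = -1197/1804
ω_p = 19/82 − 1197/1804 = -19/44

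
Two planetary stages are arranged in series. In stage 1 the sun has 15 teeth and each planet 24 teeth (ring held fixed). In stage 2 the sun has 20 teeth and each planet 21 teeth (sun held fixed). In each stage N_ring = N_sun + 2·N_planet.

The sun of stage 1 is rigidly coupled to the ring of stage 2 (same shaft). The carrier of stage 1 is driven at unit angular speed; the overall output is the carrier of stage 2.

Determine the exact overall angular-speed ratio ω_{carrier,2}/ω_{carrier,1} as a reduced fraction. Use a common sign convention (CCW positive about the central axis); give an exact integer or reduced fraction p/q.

Stage 1: N_ring = 15 + 2·24 = 63
Stage 1: 15(ω_s−ω_c) = −63(ω_r−ω_c),  ω_r=0, ω_c=1
Stage 1: ω_s = 1 − (63/15)(0−1) = 26/5
  ⇒ ω_s¹/ω_c¹ = 26/5
Stage 2: N_ring = 20 + 2·21 = 62
Stage 2: 20(ω_s−ω_c) = −62(ω_r−ω_c),  ω_s=0, ω_r=1
Stage 2: 20(0−ω_c) = −62(1−ω_c)  ⇒  82ω_c = 62  ⇒  ω_c = 31/41
  ⇒ ω_c²/ω_r² = 31/41
Coupling ω_r² = ω_s¹ ⇒ overall = 26/5 × 31/41 = 806/205

806/205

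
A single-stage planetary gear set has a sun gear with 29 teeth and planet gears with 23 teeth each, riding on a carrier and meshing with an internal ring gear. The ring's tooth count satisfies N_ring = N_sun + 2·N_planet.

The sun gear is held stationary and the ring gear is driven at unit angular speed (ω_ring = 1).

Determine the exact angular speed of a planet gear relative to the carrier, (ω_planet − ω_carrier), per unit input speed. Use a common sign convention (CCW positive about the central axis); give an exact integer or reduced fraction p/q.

2175/2392

N_ring = 29 + 2·23 = 75
29(ω_s−ω_c) = −75(ω_r−ω_c),  ω_s=0, ω_r=1
29(0−ω_c) = −75(1−ω_c)  ⇒  104ω_c = 75  ⇒  ω_c = 75/104
sun–planet: 29·(0−75/104) = −23·(ω_p−ω_c)  ⇒  ω_p−ω_c = −(29/23)·(-75/104) = 2175/2392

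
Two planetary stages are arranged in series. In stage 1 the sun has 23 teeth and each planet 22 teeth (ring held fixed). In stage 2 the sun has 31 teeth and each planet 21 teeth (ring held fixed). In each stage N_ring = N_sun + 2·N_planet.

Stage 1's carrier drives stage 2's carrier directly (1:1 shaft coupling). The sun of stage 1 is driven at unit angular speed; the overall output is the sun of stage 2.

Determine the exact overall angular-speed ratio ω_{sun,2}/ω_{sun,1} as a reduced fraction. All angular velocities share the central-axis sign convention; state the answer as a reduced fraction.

Stage 1: N_ring = 23 + 2·22 = 67
Stage 1: 23(ω_s−ω_c) = −67(ω_r−ω_c),  ω_r=0, ω_s=1
Stage 1: 23(1−ω_c) = −67(0−ω_c)  ⇒  90ω_c = 23  ⇒  ω_c = 23/90
  ⇒ ω_c¹/ω_s¹ = 23/90
Stage 2: N_ring = 31 + 2·21 = 73
Stage 2: 31(ω_s−ω_c) = −73(ω_r−ω_c),  ω_r=0, ω_c=1
Stage 2: ω_s = 1 − (73/31)(0−1) = 104/31
  ⇒ ω_s²/ω_c² = 104/31
Coupling ω_c² = ω_c¹ ⇒ overall = 23/90 × 104/31 = 1196/1395

1196/1395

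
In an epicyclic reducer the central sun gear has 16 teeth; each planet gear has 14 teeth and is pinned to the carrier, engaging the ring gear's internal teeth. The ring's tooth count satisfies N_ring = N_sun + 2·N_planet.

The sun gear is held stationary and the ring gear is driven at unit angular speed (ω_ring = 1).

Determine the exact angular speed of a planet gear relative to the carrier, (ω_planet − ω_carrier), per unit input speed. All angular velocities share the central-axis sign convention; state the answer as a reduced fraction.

88/105

N_ring = 16 + 2·14 = 44
16(ω_s−ω_c) = −44(ω_r−ω_c),  ω_s=0, ω_r=1
16(0−ω_c) = −44(1−ω_c)  ⇒  60ω_c = 44  ⇒  ω_c = 11/15
sun–planet: 16·(0−11/15) = −14·(ω_p−ω_c)  ⇒  ω_p−ω_c = −(16/14)·(-11/15) = 88/105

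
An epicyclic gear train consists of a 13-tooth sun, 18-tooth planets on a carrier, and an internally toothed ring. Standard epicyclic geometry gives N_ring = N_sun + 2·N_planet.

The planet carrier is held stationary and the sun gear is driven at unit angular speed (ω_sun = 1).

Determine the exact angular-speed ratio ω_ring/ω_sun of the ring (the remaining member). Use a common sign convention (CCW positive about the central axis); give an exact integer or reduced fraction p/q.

N_ring = 13 + 2·18 = 49
13(ω_s−ω_c) = −49(ω_r−ω_c),  ω_c=0, ω_s=1
ω_r = 0 − (13/49)(1−0) = -13/49
ω_r/ω_s = -13/49

-13/49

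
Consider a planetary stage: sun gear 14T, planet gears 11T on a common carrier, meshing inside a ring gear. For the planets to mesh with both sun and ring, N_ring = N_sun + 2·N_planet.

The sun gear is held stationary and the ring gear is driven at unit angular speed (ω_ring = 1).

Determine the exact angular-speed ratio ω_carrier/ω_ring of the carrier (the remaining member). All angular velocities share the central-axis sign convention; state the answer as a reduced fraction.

18/25

N_ring = 14 + 2·11 = 36
14(ω_s−ω_c) = −36(ω_r−ω_c),  ω_s=0, ω_r=1
14(0−ω_c) = −36(1−ω_c)  ⇒  50ω_c = 36  ⇒  ω_c = 18/25
ω_c/ω_r = 18/25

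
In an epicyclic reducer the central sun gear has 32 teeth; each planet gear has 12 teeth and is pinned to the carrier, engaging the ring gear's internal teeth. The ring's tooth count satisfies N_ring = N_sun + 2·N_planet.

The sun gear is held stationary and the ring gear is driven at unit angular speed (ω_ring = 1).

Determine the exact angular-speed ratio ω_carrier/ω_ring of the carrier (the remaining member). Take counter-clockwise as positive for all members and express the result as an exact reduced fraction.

N_ring = 32 + 2·12 = 56
32(ω_s−ω_c) = −56(ω_r−ω_c),  ω_s=0, ω_r=1
32(0−ω_c) = −56(1−ω_c)  ⇒  88ω_c = 56  ⇒  ω_c = 7/11
ω_c/ω_r = 7/11

7/11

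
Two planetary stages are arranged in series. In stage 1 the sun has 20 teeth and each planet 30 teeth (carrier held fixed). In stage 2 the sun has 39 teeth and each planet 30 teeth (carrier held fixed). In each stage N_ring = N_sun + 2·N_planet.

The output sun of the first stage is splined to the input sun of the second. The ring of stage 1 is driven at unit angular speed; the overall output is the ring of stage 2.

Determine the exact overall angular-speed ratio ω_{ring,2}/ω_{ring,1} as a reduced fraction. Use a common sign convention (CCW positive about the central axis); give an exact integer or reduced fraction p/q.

52/33

Stage 1: N_ring = 20 + 2·30 = 80
Stage 1: 20(ω_s−ω_c) = −80(ω_r−ω_c),  ω_c=0, ω_r=1
Stage 1: ω_s = 0 − (80/20)(1−0) = -4
  ⇒ ω_s¹/ω_r¹ = -4
Stage 2: N_ring = 39 + 2·30 = 99
Stage 2: 39(ω_s−ω_c) = −99(ω_r−ω_c),  ω_c=0, ω_s=1
Stage 2: ω_r = 0 − (39/99)(1−0) = -13/33
  ⇒ ω_r²/ω_s² = -13/33
Coupling ω_s² = ω_s¹ ⇒ overall = -4 × -13/33 = 52/33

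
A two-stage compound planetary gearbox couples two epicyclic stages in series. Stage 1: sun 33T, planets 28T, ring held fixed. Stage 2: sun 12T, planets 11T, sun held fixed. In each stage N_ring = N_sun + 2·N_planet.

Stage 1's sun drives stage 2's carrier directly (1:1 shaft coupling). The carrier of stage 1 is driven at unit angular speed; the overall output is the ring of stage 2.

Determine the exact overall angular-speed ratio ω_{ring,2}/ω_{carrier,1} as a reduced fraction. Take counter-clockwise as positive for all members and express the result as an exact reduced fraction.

Stage 1: N_ring = 33 + 2·28 = 89
Stage 1: 33(ω_s−ω_c) = −89(ω_r−ω_c),  ω_r=0, ω_c=1
Stage 1: ω_s = 1 − (89/33)(0−1) = 122/33
  ⇒ ω_s¹/ω_c¹ = 122/33
Stage 2: N_ring = 12 + 2·11 = 34
Stage 2: 12(ω_s−ω_c) = −34(ω_r−ω_c),  ω_s=0, ω_c=1
Stage 2: ω_r = 1 − (12/34)(0−1) = 23/17
  ⇒ ω_r²/ω_c² = 23/17
Coupling ω_c² = ω_s¹ ⇒ overall = 122/33 × 23/17 = 2806/561

2806/561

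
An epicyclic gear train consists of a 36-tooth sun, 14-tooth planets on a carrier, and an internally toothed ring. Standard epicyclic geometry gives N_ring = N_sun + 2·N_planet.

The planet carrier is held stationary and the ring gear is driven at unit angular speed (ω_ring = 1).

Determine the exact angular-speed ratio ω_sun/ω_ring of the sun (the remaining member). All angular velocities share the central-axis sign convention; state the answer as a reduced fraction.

-16/9

N_ring = 36 + 2·14 = 64
36(ω_s−ω_c) = −64(ω_r−ω_c),  ω_c=0, ω_r=1
ω_s = 0 − (64/36)(1−0) = -16/9
ω_s/ω_r = -16/9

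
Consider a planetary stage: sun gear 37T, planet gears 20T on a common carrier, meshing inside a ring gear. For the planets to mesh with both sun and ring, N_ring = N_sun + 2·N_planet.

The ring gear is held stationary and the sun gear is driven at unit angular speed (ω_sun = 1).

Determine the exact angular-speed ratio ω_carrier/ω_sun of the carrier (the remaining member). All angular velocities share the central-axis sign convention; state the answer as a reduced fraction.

N_ring = 37 + 2·20 = 77
37(ω_s−ω_c) = −77(ω_r−ω_c),  ω_r=0, ω_s=1
37(1−ω_c) = −77(0−ω_c)  ⇒  114ω_c = 37  ⇒  ω_c = 37/114
ω_c/ω_s = 37/114

37/114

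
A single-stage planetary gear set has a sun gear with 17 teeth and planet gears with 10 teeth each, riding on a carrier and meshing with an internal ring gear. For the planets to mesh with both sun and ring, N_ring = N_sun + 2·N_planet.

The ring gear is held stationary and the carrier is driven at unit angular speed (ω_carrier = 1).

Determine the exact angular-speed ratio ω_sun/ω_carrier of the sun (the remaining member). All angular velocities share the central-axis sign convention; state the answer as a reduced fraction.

54/17

N_ring = 17 + 2·10 = 37
17(ω_s−ω_c) = −37(ω_r−ω_c),  ω_r=0, ω_c=1
ω_s = 1 − (37/17)(0−1) = 54/17
ω_s/ω_c = 54/17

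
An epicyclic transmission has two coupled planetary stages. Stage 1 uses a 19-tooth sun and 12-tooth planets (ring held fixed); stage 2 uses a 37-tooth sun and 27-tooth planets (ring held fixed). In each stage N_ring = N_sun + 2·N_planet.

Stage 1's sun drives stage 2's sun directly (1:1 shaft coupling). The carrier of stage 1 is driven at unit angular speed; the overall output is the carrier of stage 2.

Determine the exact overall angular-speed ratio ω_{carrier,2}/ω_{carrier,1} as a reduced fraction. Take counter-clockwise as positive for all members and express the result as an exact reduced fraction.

1147/1216

Stage 1: N_ring = 19 + 2·12 = 43
Stage 1: 19(ω_s−ω_c) = −43(ω_r−ω_c),  ω_r=0, ω_c=1
Stage 1: ω_s = 1 − (43/19)(0−1) = 62/19
  ⇒ ω_s¹/ω_c¹ = 62/19
Stage 2: N_ring = 37 + 2·27 = 91
Stage 2: 37(ω_s−ω_c) = −91(ω_r−ω_c),  ω_r=0, ω_s=1
Stage 2: 37(1−ω_c) = −91(0−ω_c)  ⇒  128ω_c = 37  ⇒  ω_c = 37/128
  ⇒ ω_c²/ω_s² = 37/128
Coupling ω_s² = ω_s¹ ⇒ overall = 62/19 × 37/128 = 1147/1216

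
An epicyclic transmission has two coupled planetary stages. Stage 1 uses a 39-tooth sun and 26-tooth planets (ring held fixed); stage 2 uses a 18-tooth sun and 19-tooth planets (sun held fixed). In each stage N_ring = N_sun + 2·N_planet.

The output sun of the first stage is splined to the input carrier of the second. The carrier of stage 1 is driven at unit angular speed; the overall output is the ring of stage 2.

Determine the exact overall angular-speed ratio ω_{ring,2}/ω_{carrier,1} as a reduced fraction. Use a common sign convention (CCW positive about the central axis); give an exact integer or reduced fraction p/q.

Stage 1: N_ring = 39 + 2·26 = 91
Stage 1: 39(ω_s−ω_c) = −91(ω_r−ω_c),  ω_r=0, ω_c=1
Stage 1: ω_s = 1 − (91/39)(0−1) = 10/3
  ⇒ ω_s¹/ω_c¹ = 10/3
Stage 2: N_ring = 18 + 2·19 = 56
Stage 2: 18(ω_s−ω_c) = −56(ω_r−ω_c),  ω_s=0, ω_c=1
Stage 2: ω_r = 1 − (18/56)(0−1) = 37/28
  ⇒ ω_r²/ω_c² = 37/28
Coupling ω_c² = ω_s¹ ⇒ overall = 10/3 × 37/28 = 185/42

185/42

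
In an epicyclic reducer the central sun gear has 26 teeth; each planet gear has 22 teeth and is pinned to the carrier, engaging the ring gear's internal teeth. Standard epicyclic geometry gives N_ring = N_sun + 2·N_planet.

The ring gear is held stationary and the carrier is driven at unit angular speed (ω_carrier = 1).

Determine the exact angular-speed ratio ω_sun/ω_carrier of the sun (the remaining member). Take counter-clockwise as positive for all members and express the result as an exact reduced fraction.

48/13

N_ring = 26 + 2·22 = 70
26(ω_s−ω_c) = −70(ω_r−ω_c),  ω_r=0, ω_c=1
ω_s = 1 − (70/26)(0−1) = 48/13
ω_s/ω_c = 48/13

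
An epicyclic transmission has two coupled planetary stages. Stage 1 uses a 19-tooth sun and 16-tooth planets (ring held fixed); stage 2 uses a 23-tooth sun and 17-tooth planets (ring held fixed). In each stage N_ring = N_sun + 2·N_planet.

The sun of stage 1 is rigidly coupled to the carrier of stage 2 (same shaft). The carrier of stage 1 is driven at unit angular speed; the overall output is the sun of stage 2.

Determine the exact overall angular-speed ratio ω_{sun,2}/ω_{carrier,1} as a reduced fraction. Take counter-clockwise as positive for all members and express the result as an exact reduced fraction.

5600/437

Stage 1: N_ring = 19 + 2·16 = 51
Stage 1: 19(ω_s−ω_c) = −51(ω_r−ω_c),  ω_r=0, ω_c=1
Stage 1: ω_s = 1 − (51/19)(0−1) = 70/19
  ⇒ ω_s¹/ω_c¹ = 70/19
Stage 2: N_ring = 23 + 2·17 = 57
Stage 2: 23(ω_s−ω_c) = −57(ω_r−ω_c),  ω_r=0, ω_c=1
Stage 2: ω_s = 1 − (57/23)(0−1) = 80/23
  ⇒ ω_s²/ω_c² = 80/23
Coupling ω_c² = ω_s¹ ⇒ overall = 70/19 × 80/23 = 5600/437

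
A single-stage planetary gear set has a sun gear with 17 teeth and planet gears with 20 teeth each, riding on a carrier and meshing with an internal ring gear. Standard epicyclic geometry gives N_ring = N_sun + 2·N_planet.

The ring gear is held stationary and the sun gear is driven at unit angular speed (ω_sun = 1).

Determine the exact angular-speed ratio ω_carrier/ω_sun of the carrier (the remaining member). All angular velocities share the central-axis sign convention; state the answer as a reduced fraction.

N_ring = 17 + 2·20 = 57
17(ω_s−ω_c) = −57(ω_r−ω_c),  ω_r=0, ω_s=1
17(1−ω_c) = −57(0−ω_c)  ⇒  74ω_c = 17  ⇒  ω_c = 17/74
ω_c/ω_s = 17/74

17/74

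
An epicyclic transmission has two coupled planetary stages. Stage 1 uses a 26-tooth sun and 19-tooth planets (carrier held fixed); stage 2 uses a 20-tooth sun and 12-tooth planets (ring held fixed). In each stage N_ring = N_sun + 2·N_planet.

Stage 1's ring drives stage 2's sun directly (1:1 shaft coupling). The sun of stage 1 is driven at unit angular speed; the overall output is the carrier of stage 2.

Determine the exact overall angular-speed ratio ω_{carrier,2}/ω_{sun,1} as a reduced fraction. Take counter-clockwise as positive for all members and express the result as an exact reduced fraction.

-65/512

Stage 1: N_ring = 26 + 2·19 = 64
Stage 1: 26(ω_s−ω_c) = −64(ω_r−ω_c),  ω_c=0, ω_s=1
Stage 1: ω_r = 0 − (26/64)(1−0) = -13/32
  ⇒ ω_r¹/ω_s¹ = -13/32
Stage 2: N_ring = 20 + 2·12 = 44
Stage 2: 20(ω_s−ω_c) = −44(ω_r−ω_c),  ω_r=0, ω_s=1
Stage 2: 20(1−ω_c) = −44(0−ω_c)  ⇒  64ω_c = 20  ⇒  ω_c = 5/16
  ⇒ ω_c²/ω_s² = 5/16
Coupling ω_s² = ω_r¹ ⇒ overall = -13/32 × 5/16 = -65/512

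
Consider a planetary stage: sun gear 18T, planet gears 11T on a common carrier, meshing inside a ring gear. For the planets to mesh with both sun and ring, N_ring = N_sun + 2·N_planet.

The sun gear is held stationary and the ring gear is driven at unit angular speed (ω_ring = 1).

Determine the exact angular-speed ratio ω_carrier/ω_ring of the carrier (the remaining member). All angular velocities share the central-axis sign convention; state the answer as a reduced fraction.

20/29

N_ring = 18 + 2·11 = 40
18(ω_s−ω_c) = −40(ω_r−ω_c),  ω_s=0, ω_r=1
18(0−ω_c) = −40(1−ω_c)  ⇒  58ω_c = 40  ⇒  ω_c = 20/29
ω_c/ω_r = 20/29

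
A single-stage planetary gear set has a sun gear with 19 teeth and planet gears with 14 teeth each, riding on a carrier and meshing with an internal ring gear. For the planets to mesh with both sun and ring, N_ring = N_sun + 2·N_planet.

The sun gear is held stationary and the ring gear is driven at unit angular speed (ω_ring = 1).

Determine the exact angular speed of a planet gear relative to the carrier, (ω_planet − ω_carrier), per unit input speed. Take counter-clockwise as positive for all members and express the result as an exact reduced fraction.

893/924

N_ring = 19 + 2·14 = 47
19(ω_s−ω_c) = −47(ω_r−ω_c),  ω_s=0, ω_r=1
19(0−ω_c) = −47(1−ω_c)  ⇒  66ω_c = 47  ⇒  ω_c = 47/66
sun–planet: 19·(0−47/66) = −14·(ω_p−ω_c)  ⇒  ω_p−ω_c = −(19/14)·(-47/66) = 893/924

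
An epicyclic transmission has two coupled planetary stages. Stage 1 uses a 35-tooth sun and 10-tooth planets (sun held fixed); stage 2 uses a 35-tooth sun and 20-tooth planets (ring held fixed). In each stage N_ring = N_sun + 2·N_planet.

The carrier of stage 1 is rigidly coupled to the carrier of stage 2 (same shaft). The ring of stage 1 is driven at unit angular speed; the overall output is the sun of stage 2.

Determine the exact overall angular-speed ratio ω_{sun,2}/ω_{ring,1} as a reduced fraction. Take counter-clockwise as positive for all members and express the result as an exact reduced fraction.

121/63

Stage 1: N_ring = 35 + 2·10 = 55
Stage 1: 35(ω_s−ω_c) = −55(ω_r−ω_c),  ω_s=0, ω_r=1
Stage 1: 35(0−ω_c) = −55(1−ω_c)  ⇒  90ω_c = 55  ⇒  ω_c = 11/18
  ⇒ ω_c¹/ω_r¹ = 11/18
Stage 2: N_ring = 35 + 2·20 = 75
Stage 2: 35(ω_s−ω_c) = −75(ω_r−ω_c),  ω_r=0, ω_c=1
Stage 2: ω_s = 1 − (75/35)(0−1) = 22/7
  ⇒ ω_s²/ω_c² = 22/7
Coupling ω_c² = ω_c¹ ⇒ overall = 11/18 × 22/7 = 121/63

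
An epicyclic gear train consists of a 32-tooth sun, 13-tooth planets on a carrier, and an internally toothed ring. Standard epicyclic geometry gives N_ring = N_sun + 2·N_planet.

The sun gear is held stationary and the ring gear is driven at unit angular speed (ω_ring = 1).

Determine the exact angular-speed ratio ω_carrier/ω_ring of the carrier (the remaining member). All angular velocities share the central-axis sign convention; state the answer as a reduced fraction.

N_ring = 32 + 2·13 = 58
32(ω_s−ω_c) = −58(ω_r−ω_c),  ω_s=0, ω_r=1
32(0−ω_c) = −58(1−ω_c)  ⇒  90ω_c = 58  ⇒  ω_c = 29/45
ω_c/ω_r = 29/45

29/45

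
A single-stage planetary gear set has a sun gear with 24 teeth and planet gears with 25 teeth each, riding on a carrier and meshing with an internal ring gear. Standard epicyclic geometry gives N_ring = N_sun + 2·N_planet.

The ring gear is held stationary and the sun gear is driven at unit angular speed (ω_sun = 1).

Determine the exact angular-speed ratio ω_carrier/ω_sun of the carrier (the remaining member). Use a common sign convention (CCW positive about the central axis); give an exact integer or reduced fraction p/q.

N_ring = 24 + 2·25 = 74
24(ω_s−ω_c) = −74(ω_r−ω_c),  ω_r=0, ω_s=1
24(1−ω_c) = −74(0−ω_c)  ⇒  98ω_c = 24  ⇒  ω_c = 12/49
ω_c/ω_s = 12/49

12/49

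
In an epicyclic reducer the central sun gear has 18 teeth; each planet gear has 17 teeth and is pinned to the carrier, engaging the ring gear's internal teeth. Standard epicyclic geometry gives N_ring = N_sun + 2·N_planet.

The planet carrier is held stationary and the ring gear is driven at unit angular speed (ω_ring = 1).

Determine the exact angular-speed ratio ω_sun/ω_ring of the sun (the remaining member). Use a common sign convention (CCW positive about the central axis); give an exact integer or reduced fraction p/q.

N_ring = 18 + 2·17 = 52
18(ω_s−ω_c) = −52(ω_r−ω_c),  ω_c=0, ω_r=1
ω_s = 0 − (52/18)(1−0) = -26/9
ω_s/ω_r = -26/9

-26/9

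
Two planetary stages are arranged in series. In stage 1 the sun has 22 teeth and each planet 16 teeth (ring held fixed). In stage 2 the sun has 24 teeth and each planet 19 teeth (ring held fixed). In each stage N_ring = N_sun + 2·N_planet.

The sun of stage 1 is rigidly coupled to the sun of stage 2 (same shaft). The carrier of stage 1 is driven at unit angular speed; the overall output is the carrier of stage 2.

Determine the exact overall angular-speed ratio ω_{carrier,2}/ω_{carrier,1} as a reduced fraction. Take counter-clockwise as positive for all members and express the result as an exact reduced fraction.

Stage 1: N_ring = 22 + 2·16 = 54
Stage 1: 22(ω_s−ω_c) = −54(ω_r−ω_c),  ω_r=0, ω_c=1
Stage 1: ω_s = 1 − (54/22)(0−1) = 38/11
  ⇒ ω_s¹/ω_c¹ = 38/11
Stage 2: N_ring = 24 + 2·19 = 62
Stage 2: 24(ω_s−ω_c) = −62(ω_r−ω_c),  ω_r=0, ω_s=1
Stage 2: 24(1−ω_c) = −62(0−ω_c)  ⇒  86ω_c = 24  ⇒  ω_c = 12/43
  ⇒ ω_c²/ω_s² = 12/43
Coupling ω_s² = ω_s¹ ⇒ overall = 38/11 × 12/43 = 456/473

456/473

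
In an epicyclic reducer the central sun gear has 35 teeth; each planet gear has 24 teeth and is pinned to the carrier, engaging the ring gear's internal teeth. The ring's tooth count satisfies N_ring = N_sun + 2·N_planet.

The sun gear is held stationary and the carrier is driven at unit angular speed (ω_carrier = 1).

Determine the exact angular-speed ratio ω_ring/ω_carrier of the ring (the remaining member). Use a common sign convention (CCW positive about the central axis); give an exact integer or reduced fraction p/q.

N_ring = 35 + 2·24 = 83
35(ω_s−ω_c) = −83(ω_r−ω_c),  ω_s=0, ω_c=1
ω_r = 1 − (35/83)(0−1) = 118/83
ω_r/ω_c = 118/83

118/83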